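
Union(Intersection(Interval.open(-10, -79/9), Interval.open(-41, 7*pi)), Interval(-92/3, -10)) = Interval.Ropen(-92/3, -79/9)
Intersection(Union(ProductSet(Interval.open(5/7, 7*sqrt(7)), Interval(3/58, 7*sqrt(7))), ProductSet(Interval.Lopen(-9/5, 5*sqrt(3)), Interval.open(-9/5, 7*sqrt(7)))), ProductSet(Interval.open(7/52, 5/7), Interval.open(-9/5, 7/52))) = ProductSet(Interval.open(7/52, 5/7), Interval.open(-9/5, 7/52))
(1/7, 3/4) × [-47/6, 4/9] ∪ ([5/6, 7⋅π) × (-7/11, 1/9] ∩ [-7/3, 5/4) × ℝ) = ((1/7, 3/4) × [-47/6, 4/9]) ∪ ([5/6, 5/4) × (-7/11, 1/9])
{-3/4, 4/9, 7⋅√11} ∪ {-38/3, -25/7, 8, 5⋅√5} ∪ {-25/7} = {-38/3, -25/7, -3/4, 4/9, 8, 7⋅√11, 5⋅√5}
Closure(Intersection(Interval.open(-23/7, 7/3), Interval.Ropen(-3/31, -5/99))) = Interval(-3/31, -5/99)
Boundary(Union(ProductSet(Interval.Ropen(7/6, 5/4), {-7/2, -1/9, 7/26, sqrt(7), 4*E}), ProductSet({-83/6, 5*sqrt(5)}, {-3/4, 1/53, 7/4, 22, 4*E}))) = Union(ProductSet({-83/6, 5*sqrt(5)}, {-3/4, 1/53, 7/4, 22, 4*E}), ProductSet(Interval(7/6, 5/4), {-7/2, -1/9, 7/26, sqrt(7), 4*E}))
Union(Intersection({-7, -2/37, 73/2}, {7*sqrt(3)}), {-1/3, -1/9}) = {-1/3, -1/9}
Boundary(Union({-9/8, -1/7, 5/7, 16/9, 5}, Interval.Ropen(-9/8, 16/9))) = {-9/8, 16/9, 5}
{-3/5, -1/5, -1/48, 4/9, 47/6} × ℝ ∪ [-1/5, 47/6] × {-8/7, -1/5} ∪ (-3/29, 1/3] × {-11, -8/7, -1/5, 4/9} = ({-3/5, -1/5, -1/48, 4/9, 47/6} × ℝ) ∪ ([-1/5, 47/6] × {-8/7, -1/5}) ∪ ((-3/29, 1/3] × {-11, -8/7, -1/5, 4/9})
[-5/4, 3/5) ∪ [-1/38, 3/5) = [-5/4, 3/5)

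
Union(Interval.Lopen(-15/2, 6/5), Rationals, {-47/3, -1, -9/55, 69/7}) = Union(Interval(-15/2, 6/5), Rationals)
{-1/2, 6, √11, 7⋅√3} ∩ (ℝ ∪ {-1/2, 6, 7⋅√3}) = {-1/2, 6, √11, 7⋅√3}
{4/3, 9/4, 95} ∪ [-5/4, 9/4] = [-5/4, 9/4] ∪ {95}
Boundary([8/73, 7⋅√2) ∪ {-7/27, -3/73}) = {-7/27, -3/73, 8/73, 7⋅√2}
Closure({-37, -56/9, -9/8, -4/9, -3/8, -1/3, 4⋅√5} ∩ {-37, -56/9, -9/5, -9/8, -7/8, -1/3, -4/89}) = {-37, -56/9, -9/8, -1/3}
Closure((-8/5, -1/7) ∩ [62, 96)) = ∅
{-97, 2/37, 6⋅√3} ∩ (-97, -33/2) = ∅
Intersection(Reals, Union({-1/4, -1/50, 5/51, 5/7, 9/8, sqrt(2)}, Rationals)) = Union({sqrt(2)}, Rationals)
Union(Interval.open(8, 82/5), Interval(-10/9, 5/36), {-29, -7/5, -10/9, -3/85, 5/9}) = Union({-29, -7/5, 5/9}, Interval(-10/9, 5/36), Interval.open(8, 82/5))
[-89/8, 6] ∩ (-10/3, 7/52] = (-10/3, 7/52]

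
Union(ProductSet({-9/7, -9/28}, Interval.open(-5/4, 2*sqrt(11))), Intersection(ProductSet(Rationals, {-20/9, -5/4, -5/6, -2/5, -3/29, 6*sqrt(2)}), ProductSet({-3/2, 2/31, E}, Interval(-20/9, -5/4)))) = Union(ProductSet({-3/2, 2/31}, {-20/9, -5/4}), ProductSet({-9/7, -9/28}, Interval.open(-5/4, 2*sqrt(11))))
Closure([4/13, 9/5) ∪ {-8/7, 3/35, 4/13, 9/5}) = {-8/7, 3/35} ∪ [4/13, 9/5]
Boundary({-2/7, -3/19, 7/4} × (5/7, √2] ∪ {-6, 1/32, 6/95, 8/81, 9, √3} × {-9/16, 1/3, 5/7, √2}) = ({-2/7, -3/19, 7/4} × [5/7, √2]) ∪ ({-6, 1/32, 6/95, 8/81, 9, √3} × {-9/16, 1/3, 5/7, √2})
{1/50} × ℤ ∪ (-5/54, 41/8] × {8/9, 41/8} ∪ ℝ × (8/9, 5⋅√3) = ({1/50} × ℤ) ∪ ((-5/54, 41/8] × {8/9, 41/8}) ∪ (ℝ × (8/9, 5⋅√3))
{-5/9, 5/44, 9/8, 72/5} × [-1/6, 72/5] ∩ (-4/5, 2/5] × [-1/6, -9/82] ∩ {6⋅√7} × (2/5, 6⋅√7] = ∅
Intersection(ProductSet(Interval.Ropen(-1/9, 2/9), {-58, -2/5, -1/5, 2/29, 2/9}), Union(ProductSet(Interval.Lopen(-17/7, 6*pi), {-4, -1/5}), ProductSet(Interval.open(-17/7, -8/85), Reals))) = Union(ProductSet(Interval.Ropen(-1/9, -8/85), {-58, -2/5, -1/5, 2/29, 2/9}), ProductSet(Interval.Ropen(-1/9, 2/9), {-1/5}))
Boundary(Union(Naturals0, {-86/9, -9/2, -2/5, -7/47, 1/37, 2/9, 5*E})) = Union({-86/9, -9/2, -2/5, -7/47, 1/37, 2/9, 5*E}, Naturals0)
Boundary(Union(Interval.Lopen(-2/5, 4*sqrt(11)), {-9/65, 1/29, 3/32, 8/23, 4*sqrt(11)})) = {-2/5, 4*sqrt(11)}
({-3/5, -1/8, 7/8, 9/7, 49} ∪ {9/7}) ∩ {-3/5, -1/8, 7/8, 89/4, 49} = {-3/5, -1/8, 7/8, 49}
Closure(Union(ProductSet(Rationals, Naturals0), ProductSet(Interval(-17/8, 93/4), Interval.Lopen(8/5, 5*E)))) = Union(ProductSet(Interval(-17/8, 93/4), Interval(8/5, 5*E)), ProductSet(Reals, Complement(Naturals0, Interval.open(8/5, 5*E))), ProductSet(Union(Interval(-oo, -17/8), Interval(93/4, oo), Rationals), Naturals0))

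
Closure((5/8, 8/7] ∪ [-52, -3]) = [-52, -3] ∪ [5/8, 8/7]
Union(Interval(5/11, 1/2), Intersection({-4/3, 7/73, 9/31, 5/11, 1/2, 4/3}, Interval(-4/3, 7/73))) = Union({-4/3, 7/73}, Interval(5/11, 1/2))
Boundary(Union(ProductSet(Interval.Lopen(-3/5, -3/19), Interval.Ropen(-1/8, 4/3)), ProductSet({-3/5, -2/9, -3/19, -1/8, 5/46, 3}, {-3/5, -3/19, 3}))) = Union(ProductSet({-3/5, -3/19}, Interval(-1/8, 4/3)), ProductSet({-3/5, -2/9, -3/19, -1/8, 5/46, 3}, {-3/5, -3/19, 3}), ProductSet(Interval(-3/5, -3/19), {-1/8, 4/3}))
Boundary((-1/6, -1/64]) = {-1/6, -1/64}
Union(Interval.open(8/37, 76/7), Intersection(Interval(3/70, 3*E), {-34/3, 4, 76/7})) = Interval.open(8/37, 76/7)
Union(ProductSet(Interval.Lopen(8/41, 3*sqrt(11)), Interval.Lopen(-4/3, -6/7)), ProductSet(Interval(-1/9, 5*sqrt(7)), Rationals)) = Union(ProductSet(Interval(-1/9, 5*sqrt(7)), Rationals), ProductSet(Interval.Lopen(8/41, 3*sqrt(11)), Interval.Lopen(-4/3, -6/7)))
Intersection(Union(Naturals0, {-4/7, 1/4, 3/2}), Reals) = Union({-4/7, 1/4, 3/2}, Naturals0)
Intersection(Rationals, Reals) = Rationals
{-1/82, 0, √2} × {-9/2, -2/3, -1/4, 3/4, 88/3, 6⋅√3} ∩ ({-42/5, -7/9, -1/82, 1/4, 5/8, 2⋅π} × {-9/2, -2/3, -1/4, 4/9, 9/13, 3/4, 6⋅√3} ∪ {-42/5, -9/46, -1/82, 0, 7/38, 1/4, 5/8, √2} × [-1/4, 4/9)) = ({-1/82, 0, √2} × {-1/4}) ∪ ({-1/82} × {-9/2, -2/3, -1/4, 3/4, 6⋅√3})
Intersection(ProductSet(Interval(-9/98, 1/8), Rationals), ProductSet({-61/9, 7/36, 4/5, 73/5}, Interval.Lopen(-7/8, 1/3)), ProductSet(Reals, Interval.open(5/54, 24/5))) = EmptySet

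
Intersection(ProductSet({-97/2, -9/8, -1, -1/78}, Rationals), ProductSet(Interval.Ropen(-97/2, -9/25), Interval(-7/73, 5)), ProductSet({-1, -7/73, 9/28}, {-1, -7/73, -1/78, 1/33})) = ProductSet({-1}, {-7/73, -1/78, 1/33})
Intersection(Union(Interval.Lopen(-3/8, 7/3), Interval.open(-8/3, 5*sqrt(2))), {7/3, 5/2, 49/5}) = {7/3, 5/2}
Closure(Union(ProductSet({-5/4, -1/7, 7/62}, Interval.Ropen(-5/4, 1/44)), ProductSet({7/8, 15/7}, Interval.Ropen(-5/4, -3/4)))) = Union(ProductSet({7/8, 15/7}, Interval(-5/4, -3/4)), ProductSet({-5/4, -1/7, 7/62}, Interval(-5/4, 1/44)))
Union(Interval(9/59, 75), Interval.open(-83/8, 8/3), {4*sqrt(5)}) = Interval.Lopen(-83/8, 75)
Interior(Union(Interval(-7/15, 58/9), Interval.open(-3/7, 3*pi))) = Interval.open(-7/15, 3*pi)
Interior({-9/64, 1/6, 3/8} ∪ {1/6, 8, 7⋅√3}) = ∅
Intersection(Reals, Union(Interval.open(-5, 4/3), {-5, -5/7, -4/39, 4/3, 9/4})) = Union({9/4}, Interval(-5, 4/3))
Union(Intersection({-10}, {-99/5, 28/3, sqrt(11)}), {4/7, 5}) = {4/7, 5}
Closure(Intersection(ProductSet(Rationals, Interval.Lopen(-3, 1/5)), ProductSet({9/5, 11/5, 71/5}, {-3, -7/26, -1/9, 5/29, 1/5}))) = ProductSet({9/5, 11/5, 71/5}, {-7/26, -1/9, 5/29, 1/5})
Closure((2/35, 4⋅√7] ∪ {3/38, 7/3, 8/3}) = [2/35, 4⋅√7]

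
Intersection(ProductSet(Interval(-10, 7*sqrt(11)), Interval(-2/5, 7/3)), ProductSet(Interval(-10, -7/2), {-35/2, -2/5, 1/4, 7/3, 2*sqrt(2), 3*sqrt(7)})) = ProductSet(Interval(-10, -7/2), {-2/5, 1/4, 7/3})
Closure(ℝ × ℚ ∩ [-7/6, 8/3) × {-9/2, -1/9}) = [-7/6, 8/3] × {-9/2, -1/9}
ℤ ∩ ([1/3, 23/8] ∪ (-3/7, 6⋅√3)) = {0, 1, …, 10}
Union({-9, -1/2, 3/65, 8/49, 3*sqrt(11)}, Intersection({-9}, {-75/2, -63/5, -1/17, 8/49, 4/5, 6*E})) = {-9, -1/2, 3/65, 8/49, 3*sqrt(11)}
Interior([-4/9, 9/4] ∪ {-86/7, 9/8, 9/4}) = (-4/9, 9/4)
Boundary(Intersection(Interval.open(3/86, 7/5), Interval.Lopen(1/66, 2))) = {3/86, 7/5}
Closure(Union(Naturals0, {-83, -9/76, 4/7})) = Union({-83, -9/76, 4/7}, Naturals0)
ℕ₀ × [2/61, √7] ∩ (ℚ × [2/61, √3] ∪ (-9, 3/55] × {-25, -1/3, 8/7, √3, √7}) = (ℕ₀ × [2/61, √3]) ∪ ({0} × {8/7, √3, √7})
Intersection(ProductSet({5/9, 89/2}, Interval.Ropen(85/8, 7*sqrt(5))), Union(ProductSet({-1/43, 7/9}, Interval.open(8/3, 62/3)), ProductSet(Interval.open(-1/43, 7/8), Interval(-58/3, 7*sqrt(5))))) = ProductSet({5/9}, Interval.Ropen(85/8, 7*sqrt(5)))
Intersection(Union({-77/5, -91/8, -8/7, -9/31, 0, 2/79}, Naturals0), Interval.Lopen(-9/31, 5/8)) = Union({2/79}, Range(0, 1, 1))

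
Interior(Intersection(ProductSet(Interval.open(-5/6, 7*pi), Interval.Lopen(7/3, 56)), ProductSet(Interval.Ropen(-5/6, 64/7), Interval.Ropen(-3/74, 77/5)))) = ProductSet(Interval.open(-5/6, 64/7), Interval.open(7/3, 77/5))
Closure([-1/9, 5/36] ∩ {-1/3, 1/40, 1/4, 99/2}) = {1/40}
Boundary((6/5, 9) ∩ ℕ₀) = {2, 3, …, 8}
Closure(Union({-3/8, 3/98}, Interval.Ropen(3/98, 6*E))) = Union({-3/8}, Interval(3/98, 6*E))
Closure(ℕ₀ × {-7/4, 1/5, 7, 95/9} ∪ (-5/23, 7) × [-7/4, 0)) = ({-5/23, 7} × [-7/4, 0]) ∪ ([-5/23, 7] × {-7/4, 0}) ∪ ((-5/23, 7) × [-7/4, 0)) ∪ ((ℕ₀ ∪ (ℕ₀ \ (-5/23, 7))) × {-7/4, 1/5, 7, 95/9})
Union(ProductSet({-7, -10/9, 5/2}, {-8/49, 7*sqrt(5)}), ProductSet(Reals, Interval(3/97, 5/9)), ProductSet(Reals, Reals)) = ProductSet(Reals, Reals)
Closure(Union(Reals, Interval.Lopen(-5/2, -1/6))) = Interval(-oo, oo)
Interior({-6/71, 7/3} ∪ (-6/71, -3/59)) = (-6/71, -3/59)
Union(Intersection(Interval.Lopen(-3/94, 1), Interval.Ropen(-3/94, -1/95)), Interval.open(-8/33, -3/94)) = Union(Interval.open(-8/33, -3/94), Interval.open(-3/94, -1/95))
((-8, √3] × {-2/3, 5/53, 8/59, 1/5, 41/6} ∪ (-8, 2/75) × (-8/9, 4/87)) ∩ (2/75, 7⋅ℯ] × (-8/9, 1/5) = (2/75, √3] × {-2/3, 5/53, 8/59}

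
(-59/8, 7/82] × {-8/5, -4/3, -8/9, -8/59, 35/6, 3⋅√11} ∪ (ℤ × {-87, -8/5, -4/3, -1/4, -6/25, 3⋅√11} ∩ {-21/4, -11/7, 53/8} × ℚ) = (-59/8, 7/82] × {-8/5, -4/3, -8/9, -8/59, 35/6, 3⋅√11}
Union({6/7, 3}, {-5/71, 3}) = {-5/71, 6/7, 3}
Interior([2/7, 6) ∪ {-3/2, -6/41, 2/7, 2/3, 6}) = (2/7, 6)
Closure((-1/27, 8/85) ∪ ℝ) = (-∞, ∞)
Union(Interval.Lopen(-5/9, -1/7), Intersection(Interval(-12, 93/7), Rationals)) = Union(Intersection(Interval(-12, 93/7), Rationals), Interval(-5/9, -1/7))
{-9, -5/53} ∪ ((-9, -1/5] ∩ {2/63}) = {-9, -5/53}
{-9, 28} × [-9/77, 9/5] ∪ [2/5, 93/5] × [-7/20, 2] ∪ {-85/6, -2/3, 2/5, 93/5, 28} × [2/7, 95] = ({-9, 28} × [-9/77, 9/5]) ∪ ([2/5, 93/5] × [-7/20, 2]) ∪ ({-85/6, -2/3, 2/5, 93/5, 28} × [2/7, 95])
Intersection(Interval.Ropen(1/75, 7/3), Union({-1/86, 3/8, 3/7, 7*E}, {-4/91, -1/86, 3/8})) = {3/8, 3/7}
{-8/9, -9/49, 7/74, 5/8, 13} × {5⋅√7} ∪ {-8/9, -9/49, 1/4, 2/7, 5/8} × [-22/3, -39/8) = ({-8/9, -9/49, 1/4, 2/7, 5/8} × [-22/3, -39/8)) ∪ ({-8/9, -9/49, 7/74, 5/8, 13} × {5⋅√7})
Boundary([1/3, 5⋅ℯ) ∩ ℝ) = {1/3, 5⋅ℯ}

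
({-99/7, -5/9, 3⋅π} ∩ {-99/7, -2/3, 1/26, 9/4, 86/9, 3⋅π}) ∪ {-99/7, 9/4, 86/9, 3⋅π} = {-99/7, 9/4, 86/9, 3⋅π}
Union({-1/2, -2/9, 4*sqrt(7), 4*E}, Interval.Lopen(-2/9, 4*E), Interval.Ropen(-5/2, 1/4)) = Interval(-5/2, 4*E)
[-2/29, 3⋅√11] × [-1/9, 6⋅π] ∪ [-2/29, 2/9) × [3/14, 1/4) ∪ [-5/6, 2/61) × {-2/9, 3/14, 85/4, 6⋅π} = ([-5/6, 2/61) × {-2/9, 3/14, 85/4, 6⋅π}) ∪ ([-2/29, 3⋅√11] × [-1/9, 6⋅π])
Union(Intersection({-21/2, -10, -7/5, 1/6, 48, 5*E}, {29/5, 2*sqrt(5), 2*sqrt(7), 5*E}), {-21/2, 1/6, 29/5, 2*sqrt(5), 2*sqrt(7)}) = {-21/2, 1/6, 29/5, 2*sqrt(5), 2*sqrt(7), 5*E}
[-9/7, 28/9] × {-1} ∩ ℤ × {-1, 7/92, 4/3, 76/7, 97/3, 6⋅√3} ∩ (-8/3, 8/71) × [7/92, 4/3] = ∅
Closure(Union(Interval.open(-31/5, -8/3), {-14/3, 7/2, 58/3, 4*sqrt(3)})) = Union({7/2, 58/3, 4*sqrt(3)}, Interval(-31/5, -8/3))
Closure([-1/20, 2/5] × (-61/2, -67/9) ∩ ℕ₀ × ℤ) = {0} × {-30, -29, …, -8}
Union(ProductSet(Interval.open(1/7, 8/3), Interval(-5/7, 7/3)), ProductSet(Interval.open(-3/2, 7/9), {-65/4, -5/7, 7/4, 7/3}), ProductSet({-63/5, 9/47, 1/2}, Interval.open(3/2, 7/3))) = Union(ProductSet({-63/5, 9/47, 1/2}, Interval.open(3/2, 7/3)), ProductSet(Interval.open(-3/2, 7/9), {-65/4, -5/7, 7/4, 7/3}), ProductSet(Interval.open(1/7, 8/3), Interval(-5/7, 7/3)))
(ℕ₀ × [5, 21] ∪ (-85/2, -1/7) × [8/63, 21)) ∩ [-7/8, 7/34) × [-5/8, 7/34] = [-7/8, -1/7) × [8/63, 7/34]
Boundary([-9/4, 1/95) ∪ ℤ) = {-9/4, 1/95} ∪ (ℤ \ (-9/4, 1/95))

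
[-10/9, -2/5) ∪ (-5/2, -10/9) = (-5/2, -2/5)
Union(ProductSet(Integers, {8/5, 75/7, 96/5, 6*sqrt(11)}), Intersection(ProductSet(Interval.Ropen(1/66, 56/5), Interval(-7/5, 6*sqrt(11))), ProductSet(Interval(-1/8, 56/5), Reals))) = Union(ProductSet(Integers, {8/5, 75/7, 96/5, 6*sqrt(11)}), ProductSet(Interval.Ropen(1/66, 56/5), Interval(-7/5, 6*sqrt(11))))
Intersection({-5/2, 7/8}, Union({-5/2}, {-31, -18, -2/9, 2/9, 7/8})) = {-5/2, 7/8}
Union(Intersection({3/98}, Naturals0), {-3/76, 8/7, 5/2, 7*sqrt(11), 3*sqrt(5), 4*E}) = {-3/76, 8/7, 5/2, 7*sqrt(11), 3*sqrt(5), 4*E}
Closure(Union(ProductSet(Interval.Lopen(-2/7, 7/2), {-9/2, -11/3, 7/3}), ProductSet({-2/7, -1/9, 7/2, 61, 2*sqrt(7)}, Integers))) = Union(ProductSet({-2/7, -1/9, 7/2, 61, 2*sqrt(7)}, Integers), ProductSet(Interval(-2/7, 7/2), {-9/2, -11/3, 7/3}))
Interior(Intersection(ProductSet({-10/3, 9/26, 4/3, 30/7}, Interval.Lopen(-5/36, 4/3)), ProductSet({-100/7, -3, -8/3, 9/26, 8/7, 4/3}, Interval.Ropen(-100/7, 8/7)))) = EmptySet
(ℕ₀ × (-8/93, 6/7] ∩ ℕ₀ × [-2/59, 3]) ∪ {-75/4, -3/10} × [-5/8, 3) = (ℕ₀ × [-2/59, 6/7]) ∪ ({-75/4, -3/10} × [-5/8, 3))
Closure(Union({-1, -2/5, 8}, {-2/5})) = {-1, -2/5, 8}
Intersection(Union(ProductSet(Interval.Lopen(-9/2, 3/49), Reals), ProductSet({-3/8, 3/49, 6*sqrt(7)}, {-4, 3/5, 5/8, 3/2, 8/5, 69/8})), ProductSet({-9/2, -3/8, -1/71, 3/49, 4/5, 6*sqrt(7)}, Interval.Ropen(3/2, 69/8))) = Union(ProductSet({-3/8, -1/71, 3/49}, Interval.Ropen(3/2, 69/8)), ProductSet({-3/8, 3/49, 6*sqrt(7)}, {3/2, 8/5}))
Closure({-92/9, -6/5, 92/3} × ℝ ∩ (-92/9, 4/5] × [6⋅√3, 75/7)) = {-6/5} × [6⋅√3, 75/7]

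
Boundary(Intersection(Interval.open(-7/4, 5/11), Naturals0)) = Range(0, 1, 1)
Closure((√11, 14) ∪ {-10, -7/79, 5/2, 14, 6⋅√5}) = {-10, -7/79, 5/2} ∪ [√11, 14]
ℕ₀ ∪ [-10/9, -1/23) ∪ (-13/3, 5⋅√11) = (-13/3, 5⋅√11) ∪ ℕ₀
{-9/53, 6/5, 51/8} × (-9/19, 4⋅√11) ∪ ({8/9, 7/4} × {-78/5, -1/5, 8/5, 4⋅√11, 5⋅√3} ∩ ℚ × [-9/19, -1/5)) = {-9/53, 6/5, 51/8} × (-9/19, 4⋅√11)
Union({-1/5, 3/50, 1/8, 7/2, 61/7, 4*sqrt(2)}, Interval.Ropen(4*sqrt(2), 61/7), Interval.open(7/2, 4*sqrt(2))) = Union({-1/5, 3/50, 1/8}, Interval(7/2, 61/7))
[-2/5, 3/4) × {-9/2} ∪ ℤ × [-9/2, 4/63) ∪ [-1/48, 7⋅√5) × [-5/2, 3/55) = (ℤ × [-9/2, 4/63)) ∪ ([-2/5, 3/4) × {-9/2}) ∪ ([-1/48, 7⋅√5) × [-5/2, 3/55))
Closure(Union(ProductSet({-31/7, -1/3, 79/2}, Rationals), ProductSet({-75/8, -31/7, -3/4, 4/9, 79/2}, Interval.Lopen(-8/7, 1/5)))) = Union(ProductSet({-31/7, -1/3, 79/2}, Reals), ProductSet({-75/8, -31/7, -3/4, 4/9, 79/2}, Interval(-8/7, 1/5)))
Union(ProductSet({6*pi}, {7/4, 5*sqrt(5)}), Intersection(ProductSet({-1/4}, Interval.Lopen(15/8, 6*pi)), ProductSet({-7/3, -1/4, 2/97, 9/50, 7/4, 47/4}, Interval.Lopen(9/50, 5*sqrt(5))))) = Union(ProductSet({-1/4}, Interval.Lopen(15/8, 5*sqrt(5))), ProductSet({6*pi}, {7/4, 5*sqrt(5)}))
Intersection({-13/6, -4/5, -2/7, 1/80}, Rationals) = {-13/6, -4/5, -2/7, 1/80}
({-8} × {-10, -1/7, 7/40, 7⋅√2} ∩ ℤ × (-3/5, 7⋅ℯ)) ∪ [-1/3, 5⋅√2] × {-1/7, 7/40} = ({-8} × {-1/7, 7/40, 7⋅√2}) ∪ ([-1/3, 5⋅√2] × {-1/7, 7/40})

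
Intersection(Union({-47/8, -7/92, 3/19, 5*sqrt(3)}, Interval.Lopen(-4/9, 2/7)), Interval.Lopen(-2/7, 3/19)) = Interval.Lopen(-2/7, 3/19)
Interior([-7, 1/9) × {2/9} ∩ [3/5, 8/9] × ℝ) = ∅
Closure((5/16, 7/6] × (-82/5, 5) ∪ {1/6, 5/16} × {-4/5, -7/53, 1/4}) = ({1/6, 5/16} × {-4/5, -7/53, 1/4}) ∪ ({5/16, 7/6} × [-82/5, 5]) ∪ ([5/16, 7/6] × {-82/5, 5}) ∪ ((5/16, 7/6] × (-82/5, 5))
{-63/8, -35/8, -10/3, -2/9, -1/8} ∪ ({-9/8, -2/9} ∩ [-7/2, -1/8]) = {-63/8, -35/8, -10/3, -9/8, -2/9, -1/8}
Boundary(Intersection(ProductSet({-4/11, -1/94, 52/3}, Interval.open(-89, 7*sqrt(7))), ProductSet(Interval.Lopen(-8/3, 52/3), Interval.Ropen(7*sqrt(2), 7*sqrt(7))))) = ProductSet({-4/11, -1/94, 52/3}, Interval(7*sqrt(2), 7*sqrt(7)))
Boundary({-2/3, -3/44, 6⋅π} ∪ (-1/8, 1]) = {-2/3, -1/8, 1, 6⋅π}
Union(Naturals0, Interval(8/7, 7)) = Union(Interval(8/7, 7), Naturals0)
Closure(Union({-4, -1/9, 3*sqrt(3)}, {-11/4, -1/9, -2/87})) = {-4, -11/4, -1/9, -2/87, 3*sqrt(3)}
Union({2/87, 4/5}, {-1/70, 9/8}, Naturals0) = Union({-1/70, 2/87, 4/5, 9/8}, Naturals0)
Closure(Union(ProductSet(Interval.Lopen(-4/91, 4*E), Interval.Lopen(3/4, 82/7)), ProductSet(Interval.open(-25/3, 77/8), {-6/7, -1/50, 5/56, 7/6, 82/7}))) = Union(ProductSet({-4/91, 4*E}, Interval(3/4, 82/7)), ProductSet(Interval(-25/3, 77/8), {-6/7, -1/50, 5/56, 82/7}), ProductSet(Interval.Ropen(-25/3, 77/8), {-6/7, -1/50, 5/56, 7/6, 82/7}), ProductSet(Interval(-4/91, 4*E), {3/4, 82/7}), ProductSet(Interval.Lopen(-4/91, 4*E), Interval.Lopen(3/4, 82/7)))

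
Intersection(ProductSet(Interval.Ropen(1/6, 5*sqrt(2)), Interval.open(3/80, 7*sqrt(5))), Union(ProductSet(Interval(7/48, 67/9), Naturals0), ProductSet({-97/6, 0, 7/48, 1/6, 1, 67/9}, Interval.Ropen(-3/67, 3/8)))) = Union(ProductSet({1/6, 1}, Interval.open(3/80, 3/8)), ProductSet(Interval.Ropen(1/6, 5*sqrt(2)), Range(1, 16, 1)))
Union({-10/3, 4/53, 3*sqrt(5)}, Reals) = Reals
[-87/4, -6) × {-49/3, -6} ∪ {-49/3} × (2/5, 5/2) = ({-49/3} × (2/5, 5/2)) ∪ ([-87/4, -6) × {-49/3, -6})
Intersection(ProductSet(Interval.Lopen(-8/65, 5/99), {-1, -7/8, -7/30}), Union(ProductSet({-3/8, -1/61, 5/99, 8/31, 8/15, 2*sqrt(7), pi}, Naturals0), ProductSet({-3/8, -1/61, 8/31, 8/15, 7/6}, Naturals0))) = EmptySet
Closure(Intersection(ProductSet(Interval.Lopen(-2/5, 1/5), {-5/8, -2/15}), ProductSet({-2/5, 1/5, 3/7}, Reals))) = ProductSet({1/5}, {-5/8, -2/15})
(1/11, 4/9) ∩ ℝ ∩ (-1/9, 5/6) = (1/11, 4/9)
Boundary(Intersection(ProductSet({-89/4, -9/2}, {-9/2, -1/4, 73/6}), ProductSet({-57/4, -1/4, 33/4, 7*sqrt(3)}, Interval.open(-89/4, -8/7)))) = EmptySet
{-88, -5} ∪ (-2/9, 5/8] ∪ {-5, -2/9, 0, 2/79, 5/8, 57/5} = {-88, -5, 57/5} ∪ [-2/9, 5/8]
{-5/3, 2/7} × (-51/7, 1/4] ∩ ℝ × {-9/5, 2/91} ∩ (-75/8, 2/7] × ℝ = {-5/3, 2/7} × {-9/5, 2/91}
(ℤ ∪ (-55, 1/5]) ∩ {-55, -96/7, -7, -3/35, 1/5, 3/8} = {-55, -96/7, -7, -3/35, 1/5}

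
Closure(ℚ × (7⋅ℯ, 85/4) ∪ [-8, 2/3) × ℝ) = ([-8, 2/3] × ℝ) ∪ (ℚ × (7⋅ℯ, 85/4)) ∪ (((-∞, -8] ∪ [2/3, ∞)) × [7⋅ℯ, 85/4])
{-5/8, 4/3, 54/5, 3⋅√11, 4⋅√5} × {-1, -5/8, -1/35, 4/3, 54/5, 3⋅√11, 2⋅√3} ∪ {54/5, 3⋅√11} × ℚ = ({54/5, 3⋅√11} × ℚ) ∪ ({-5/8, 4/3, 54/5, 3⋅√11, 4⋅√5} × {-1, -5/8, -1/35, 4/3, 54/5, 3⋅√11, 2⋅√3})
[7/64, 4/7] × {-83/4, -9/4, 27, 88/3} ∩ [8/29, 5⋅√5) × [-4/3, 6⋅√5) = ∅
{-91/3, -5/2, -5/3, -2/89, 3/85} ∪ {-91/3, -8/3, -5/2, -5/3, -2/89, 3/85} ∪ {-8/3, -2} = {-91/3, -8/3, -5/2, -2, -5/3, -2/89, 3/85}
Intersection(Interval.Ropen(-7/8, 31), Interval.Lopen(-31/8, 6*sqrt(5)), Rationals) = Intersection(Interval(-7/8, 6*sqrt(5)), Rationals)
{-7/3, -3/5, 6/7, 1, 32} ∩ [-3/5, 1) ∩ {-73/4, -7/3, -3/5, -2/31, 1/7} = {-3/5}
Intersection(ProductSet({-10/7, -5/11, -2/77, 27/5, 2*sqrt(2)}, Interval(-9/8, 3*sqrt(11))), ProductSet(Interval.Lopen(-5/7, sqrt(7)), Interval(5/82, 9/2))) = ProductSet({-5/11, -2/77}, Interval(5/82, 9/2))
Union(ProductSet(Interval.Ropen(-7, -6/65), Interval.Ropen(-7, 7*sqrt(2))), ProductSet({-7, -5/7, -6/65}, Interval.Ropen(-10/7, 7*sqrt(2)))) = Union(ProductSet({-7, -5/7, -6/65}, Interval.Ropen(-10/7, 7*sqrt(2))), ProductSet(Interval.Ropen(-7, -6/65), Interval.Ropen(-7, 7*sqrt(2))))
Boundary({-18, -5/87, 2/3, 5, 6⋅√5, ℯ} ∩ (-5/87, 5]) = {2/3, 5, ℯ}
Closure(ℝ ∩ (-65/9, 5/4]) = [-65/9, 5/4]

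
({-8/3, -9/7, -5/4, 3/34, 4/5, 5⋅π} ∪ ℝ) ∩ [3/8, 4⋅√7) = [3/8, 4⋅√7)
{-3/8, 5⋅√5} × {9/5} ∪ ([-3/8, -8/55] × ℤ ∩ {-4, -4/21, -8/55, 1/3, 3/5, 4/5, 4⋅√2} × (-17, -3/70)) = ({-4/21, -8/55} × {-16, -15, …, -1}) ∪ ({-3/8, 5⋅√5} × {9/5})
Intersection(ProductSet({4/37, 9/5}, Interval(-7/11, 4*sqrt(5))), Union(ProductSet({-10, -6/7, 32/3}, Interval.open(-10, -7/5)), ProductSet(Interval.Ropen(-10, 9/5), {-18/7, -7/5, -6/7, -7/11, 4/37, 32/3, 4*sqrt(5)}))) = ProductSet({4/37}, {-7/11, 4/37, 4*sqrt(5)})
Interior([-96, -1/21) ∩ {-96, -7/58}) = ∅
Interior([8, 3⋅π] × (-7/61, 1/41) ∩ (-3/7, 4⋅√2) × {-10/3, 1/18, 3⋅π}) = ∅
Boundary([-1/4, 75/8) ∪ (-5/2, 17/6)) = {-5/2, 75/8}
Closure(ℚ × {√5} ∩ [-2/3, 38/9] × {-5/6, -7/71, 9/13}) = ∅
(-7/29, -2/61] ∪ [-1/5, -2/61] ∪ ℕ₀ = (-7/29, -2/61] ∪ ℕ₀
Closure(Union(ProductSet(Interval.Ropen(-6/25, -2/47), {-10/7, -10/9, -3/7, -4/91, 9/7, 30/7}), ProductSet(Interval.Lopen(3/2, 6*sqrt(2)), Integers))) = Union(ProductSet(Interval(-6/25, -2/47), {-10/7, -10/9, -3/7, -4/91, 9/7, 30/7}), ProductSet(Interval(3/2, 6*sqrt(2)), Integers))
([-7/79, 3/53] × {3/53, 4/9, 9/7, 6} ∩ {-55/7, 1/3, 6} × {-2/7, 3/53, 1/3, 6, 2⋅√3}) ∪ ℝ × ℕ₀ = ℝ × ℕ₀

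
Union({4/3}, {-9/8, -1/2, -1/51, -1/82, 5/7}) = {-9/8, -1/2, -1/51, -1/82, 5/7, 4/3}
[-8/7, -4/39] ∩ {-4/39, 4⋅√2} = {-4/39}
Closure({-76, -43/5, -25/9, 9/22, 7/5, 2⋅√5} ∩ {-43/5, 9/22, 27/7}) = {-43/5, 9/22}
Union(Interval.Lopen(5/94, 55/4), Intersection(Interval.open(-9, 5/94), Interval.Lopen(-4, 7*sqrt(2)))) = Union(Interval.open(-4, 5/94), Interval.Lopen(5/94, 55/4))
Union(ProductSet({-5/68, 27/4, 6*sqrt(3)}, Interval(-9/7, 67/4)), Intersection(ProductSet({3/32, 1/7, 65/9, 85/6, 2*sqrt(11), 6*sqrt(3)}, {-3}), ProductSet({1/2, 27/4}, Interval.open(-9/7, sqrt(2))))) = ProductSet({-5/68, 27/4, 6*sqrt(3)}, Interval(-9/7, 67/4))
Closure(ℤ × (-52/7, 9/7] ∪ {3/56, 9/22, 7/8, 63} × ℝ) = ({3/56, 9/22, 7/8, 63} × ℝ) ∪ (ℤ × [-52/7, 9/7])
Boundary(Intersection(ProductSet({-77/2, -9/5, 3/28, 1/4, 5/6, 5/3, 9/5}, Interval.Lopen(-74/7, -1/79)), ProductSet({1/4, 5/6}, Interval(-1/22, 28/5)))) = ProductSet({1/4, 5/6}, Interval(-1/22, -1/79))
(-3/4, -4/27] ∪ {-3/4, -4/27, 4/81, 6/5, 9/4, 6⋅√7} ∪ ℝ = (-∞, ∞)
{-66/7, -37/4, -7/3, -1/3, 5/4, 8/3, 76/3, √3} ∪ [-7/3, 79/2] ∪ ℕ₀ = {-66/7, -37/4} ∪ [-7/3, 79/2] ∪ ℕ₀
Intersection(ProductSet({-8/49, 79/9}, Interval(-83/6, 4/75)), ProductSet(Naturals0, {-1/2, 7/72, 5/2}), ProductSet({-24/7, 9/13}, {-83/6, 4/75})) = EmptySet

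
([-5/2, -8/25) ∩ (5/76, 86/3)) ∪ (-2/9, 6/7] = (-2/9, 6/7]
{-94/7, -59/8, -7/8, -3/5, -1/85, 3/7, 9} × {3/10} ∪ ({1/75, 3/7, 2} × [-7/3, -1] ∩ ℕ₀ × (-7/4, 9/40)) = ({2} × (-7/4, -1]) ∪ ({-94/7, -59/8, -7/8, -3/5, -1/85, 3/7, 9} × {3/10})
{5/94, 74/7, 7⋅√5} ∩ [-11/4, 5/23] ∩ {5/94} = {5/94}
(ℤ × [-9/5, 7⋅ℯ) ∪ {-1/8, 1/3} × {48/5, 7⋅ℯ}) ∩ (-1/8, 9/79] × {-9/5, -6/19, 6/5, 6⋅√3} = {0} × {-9/5, -6/19, 6/5, 6⋅√3}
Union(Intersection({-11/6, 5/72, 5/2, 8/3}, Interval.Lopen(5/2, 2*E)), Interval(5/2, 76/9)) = Interval(5/2, 76/9)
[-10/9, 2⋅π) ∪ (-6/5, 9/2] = (-6/5, 2⋅π)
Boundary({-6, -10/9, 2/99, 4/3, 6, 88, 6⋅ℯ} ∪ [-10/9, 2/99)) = {-6, -10/9, 2/99, 4/3, 6, 88, 6⋅ℯ}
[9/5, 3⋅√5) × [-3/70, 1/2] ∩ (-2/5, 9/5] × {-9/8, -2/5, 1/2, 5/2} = {9/5} × {1/2}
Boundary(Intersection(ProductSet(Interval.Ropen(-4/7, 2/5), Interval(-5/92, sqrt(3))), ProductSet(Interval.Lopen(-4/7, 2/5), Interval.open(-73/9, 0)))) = Union(ProductSet({-4/7, 2/5}, Interval(-5/92, 0)), ProductSet(Interval(-4/7, 2/5), {-5/92, 0}))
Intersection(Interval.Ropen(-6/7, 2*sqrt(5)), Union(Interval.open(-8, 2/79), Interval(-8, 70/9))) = Interval.Ropen(-6/7, 2*sqrt(5))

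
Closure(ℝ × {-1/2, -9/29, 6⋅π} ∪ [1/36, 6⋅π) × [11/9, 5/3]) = (ℝ × {-1/2, -9/29, 6⋅π}) ∪ ([1/36, 6⋅π] × [11/9, 5/3])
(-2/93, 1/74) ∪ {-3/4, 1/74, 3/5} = {-3/4, 3/5} ∪ (-2/93, 1/74]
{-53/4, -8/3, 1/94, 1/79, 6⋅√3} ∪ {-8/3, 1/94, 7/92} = {-53/4, -8/3, 1/94, 1/79, 7/92, 6⋅√3}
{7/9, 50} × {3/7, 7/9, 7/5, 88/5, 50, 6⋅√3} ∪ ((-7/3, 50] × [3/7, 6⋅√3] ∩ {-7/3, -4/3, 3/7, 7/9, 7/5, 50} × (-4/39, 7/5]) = ({-4/3, 3/7, 7/9, 7/5, 50} × [3/7, 7/5]) ∪ ({7/9, 50} × {3/7, 7/9, 7/5, 88/5, 50, 6⋅√3})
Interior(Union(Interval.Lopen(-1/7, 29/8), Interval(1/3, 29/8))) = Interval.open(-1/7, 29/8)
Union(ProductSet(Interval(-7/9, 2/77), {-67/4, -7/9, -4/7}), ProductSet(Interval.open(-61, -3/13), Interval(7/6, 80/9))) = Union(ProductSet(Interval.open(-61, -3/13), Interval(7/6, 80/9)), ProductSet(Interval(-7/9, 2/77), {-67/4, -7/9, -4/7}))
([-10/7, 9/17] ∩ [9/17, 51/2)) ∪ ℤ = ℤ ∪ {9/17}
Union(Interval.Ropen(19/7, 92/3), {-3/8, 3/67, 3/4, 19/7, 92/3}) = Union({-3/8, 3/67, 3/4}, Interval(19/7, 92/3))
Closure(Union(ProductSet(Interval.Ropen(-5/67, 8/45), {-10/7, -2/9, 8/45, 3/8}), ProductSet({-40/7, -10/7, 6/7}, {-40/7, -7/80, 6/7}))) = Union(ProductSet({-40/7, -10/7, 6/7}, {-40/7, -7/80, 6/7}), ProductSet(Interval(-5/67, 8/45), {-10/7, -2/9, 8/45, 3/8}))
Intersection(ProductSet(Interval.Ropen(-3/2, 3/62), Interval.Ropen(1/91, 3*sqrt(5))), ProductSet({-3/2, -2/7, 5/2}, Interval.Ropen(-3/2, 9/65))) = ProductSet({-3/2, -2/7}, Interval.Ropen(1/91, 9/65))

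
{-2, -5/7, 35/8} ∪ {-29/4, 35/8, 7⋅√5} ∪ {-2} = {-29/4, -2, -5/7, 35/8, 7⋅√5}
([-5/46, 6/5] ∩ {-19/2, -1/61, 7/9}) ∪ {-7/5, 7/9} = {-7/5, -1/61, 7/9}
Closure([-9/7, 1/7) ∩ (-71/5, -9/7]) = {-9/7}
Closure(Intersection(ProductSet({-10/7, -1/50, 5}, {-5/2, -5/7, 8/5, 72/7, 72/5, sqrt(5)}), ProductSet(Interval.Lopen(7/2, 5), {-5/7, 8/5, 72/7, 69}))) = ProductSet({5}, {-5/7, 8/5, 72/7})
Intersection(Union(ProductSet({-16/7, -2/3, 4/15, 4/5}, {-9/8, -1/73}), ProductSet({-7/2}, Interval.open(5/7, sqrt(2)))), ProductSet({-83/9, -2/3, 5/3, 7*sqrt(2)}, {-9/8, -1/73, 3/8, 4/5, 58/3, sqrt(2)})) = ProductSet({-2/3}, {-9/8, -1/73})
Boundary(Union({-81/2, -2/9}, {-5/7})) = {-81/2, -5/7, -2/9}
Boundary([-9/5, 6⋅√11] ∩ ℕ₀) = {0, 1, …, 19}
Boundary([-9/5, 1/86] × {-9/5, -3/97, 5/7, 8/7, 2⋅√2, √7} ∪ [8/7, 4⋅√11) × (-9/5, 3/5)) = ({8/7, 4⋅√11} × [-9/5, 3/5]) ∪ ([8/7, 4⋅√11] × {-9/5, 3/5}) ∪ ([-9/5, 1/86] × {-9/5, -3/97, 5/7, 8/7, 2⋅√2, √7})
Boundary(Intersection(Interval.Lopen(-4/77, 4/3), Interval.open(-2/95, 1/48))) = {-2/95, 1/48}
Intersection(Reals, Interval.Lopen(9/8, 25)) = Interval.Lopen(9/8, 25)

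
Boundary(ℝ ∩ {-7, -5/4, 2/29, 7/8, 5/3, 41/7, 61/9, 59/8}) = {-7, -5/4, 2/29, 7/8, 5/3, 41/7, 61/9, 59/8}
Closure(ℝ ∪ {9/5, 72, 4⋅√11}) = ℝ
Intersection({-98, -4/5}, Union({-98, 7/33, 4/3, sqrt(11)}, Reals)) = {-98, -4/5}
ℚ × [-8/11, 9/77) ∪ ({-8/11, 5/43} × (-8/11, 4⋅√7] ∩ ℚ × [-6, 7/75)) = ℚ × [-8/11, 9/77)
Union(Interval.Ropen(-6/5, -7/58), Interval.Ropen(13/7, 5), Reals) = Interval(-oo, oo)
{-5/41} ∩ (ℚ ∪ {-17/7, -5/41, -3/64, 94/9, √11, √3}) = {-5/41}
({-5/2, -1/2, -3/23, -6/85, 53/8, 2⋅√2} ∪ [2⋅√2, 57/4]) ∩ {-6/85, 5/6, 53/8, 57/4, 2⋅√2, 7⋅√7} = {-6/85, 53/8, 57/4, 2⋅√2}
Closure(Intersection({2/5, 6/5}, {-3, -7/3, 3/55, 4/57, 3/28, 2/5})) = {2/5}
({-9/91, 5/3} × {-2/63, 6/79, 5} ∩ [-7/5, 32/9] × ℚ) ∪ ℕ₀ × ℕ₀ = (ℕ₀ × ℕ₀) ∪ ({-9/91, 5/3} × {-2/63, 6/79, 5})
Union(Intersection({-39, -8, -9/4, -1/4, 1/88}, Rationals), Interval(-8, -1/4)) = Union({-39, 1/88}, Interval(-8, -1/4))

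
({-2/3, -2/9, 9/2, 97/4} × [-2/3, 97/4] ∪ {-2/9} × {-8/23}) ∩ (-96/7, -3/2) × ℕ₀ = ∅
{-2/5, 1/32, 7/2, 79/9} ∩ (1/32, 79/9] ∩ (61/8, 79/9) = ∅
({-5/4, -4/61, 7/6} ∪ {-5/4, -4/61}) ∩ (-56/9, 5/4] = {-5/4, -4/61, 7/6}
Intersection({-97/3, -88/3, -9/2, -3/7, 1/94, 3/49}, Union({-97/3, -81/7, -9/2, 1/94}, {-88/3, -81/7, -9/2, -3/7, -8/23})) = {-97/3, -88/3, -9/2, -3/7, 1/94}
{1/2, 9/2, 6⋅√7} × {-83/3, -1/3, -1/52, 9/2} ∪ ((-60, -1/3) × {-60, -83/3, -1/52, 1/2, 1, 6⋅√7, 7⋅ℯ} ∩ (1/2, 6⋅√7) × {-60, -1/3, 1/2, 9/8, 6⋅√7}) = {1/2, 9/2, 6⋅√7} × {-83/3, -1/3, -1/52, 9/2}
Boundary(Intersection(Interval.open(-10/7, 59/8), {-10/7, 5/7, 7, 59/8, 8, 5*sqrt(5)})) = {5/7, 7}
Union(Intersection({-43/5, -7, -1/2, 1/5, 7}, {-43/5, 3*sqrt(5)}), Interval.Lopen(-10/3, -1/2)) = Union({-43/5}, Interval.Lopen(-10/3, -1/2))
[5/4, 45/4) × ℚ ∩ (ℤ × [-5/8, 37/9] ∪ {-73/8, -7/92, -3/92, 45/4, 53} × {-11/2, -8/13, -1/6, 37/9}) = {2, 3, …, 11} × (ℚ ∩ [-5/8, 37/9])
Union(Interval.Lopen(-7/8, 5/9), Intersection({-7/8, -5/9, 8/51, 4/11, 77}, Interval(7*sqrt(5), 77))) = Union({77}, Interval.Lopen(-7/8, 5/9))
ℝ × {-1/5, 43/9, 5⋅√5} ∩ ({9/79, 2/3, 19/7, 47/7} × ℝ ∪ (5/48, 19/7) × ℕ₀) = {9/79, 2/3, 19/7, 47/7} × {-1/5, 43/9, 5⋅√5}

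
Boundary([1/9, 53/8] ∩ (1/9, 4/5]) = {1/9, 4/5}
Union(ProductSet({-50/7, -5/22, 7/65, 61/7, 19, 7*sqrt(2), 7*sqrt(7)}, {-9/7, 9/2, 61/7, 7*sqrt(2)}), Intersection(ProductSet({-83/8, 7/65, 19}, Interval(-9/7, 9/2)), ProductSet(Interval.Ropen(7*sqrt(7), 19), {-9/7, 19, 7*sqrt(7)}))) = ProductSet({-50/7, -5/22, 7/65, 61/7, 19, 7*sqrt(2), 7*sqrt(7)}, {-9/7, 9/2, 61/7, 7*sqrt(2)})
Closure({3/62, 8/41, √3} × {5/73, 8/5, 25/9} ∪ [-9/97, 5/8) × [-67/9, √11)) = ({-9/97, 5/8} × [-67/9, √11]) ∪ ({3/62, 8/41, √3} × {5/73, 8/5, 25/9}) ∪ ([-9/97, 5/8] × {-67/9, √11}) ∪ ([-9/97, 5/8) × [-67/9, √11))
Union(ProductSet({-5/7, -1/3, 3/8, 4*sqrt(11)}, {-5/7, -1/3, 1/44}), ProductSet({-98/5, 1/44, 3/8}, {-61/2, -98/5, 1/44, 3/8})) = Union(ProductSet({-98/5, 1/44, 3/8}, {-61/2, -98/5, 1/44, 3/8}), ProductSet({-5/7, -1/3, 3/8, 4*sqrt(11)}, {-5/7, -1/3, 1/44}))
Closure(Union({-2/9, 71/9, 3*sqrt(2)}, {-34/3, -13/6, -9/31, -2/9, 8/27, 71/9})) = {-34/3, -13/6, -9/31, -2/9, 8/27, 71/9, 3*sqrt(2)}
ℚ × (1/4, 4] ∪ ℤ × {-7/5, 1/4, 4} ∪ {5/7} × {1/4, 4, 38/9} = (ℤ × {-7/5, 1/4, 4}) ∪ ({5/7} × {1/4, 4, 38/9}) ∪ (ℚ × (1/4, 4])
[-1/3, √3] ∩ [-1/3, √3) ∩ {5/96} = {5/96}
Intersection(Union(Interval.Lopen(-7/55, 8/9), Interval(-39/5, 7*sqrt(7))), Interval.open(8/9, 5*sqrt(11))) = Interval.open(8/9, 5*sqrt(11))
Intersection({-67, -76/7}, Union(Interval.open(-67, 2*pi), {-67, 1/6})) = {-67, -76/7}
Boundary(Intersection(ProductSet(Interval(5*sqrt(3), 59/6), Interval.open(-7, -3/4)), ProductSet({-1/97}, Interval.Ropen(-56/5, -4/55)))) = EmptySet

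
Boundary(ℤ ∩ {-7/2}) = ∅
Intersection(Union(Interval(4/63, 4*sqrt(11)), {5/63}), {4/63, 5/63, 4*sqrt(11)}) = {4/63, 5/63, 4*sqrt(11)}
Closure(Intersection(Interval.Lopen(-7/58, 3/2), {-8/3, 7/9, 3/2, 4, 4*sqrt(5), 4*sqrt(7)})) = {7/9, 3/2}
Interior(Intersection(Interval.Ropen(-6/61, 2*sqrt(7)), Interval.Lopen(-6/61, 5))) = Interval.open(-6/61, 5)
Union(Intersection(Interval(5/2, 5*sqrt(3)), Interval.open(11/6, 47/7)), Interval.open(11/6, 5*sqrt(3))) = Interval.open(11/6, 5*sqrt(3))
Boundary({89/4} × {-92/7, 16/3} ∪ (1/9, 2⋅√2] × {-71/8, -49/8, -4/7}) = ({89/4} × {-92/7, 16/3}) ∪ ([1/9, 2⋅√2] × {-71/8, -49/8, -4/7})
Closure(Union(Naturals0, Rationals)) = Reals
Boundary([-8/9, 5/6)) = {-8/9, 5/6}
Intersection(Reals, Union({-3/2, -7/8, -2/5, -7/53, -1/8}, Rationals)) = Rationals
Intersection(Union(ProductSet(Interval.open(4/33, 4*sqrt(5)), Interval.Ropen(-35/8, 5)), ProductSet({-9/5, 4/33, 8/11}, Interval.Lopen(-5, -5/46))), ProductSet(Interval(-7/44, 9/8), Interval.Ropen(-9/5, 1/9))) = Union(ProductSet({4/33, 8/11}, Interval(-9/5, -5/46)), ProductSet(Interval.Lopen(4/33, 9/8), Interval.Ropen(-9/5, 1/9)))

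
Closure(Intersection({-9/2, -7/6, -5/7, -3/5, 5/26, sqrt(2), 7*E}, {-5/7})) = {-5/7}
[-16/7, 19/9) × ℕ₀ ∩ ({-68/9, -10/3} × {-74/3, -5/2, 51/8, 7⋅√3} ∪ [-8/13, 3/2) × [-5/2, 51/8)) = [-8/13, 3/2) × {0, 1, …, 6}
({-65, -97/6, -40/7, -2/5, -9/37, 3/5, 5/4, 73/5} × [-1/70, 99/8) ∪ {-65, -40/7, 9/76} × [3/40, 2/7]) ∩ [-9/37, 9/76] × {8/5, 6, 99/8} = {-9/37} × {8/5, 6}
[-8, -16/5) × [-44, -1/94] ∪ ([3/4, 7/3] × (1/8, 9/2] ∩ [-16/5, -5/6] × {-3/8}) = [-8, -16/5) × [-44, -1/94]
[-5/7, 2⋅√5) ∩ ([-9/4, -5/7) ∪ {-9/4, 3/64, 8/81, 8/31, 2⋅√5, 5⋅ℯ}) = {3/64, 8/81, 8/31}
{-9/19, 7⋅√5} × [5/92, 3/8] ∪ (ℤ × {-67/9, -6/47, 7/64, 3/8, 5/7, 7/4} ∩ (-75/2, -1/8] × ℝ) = ({-37, -36, …, -1} × {-67/9, -6/47, 7/64, 3/8, 5/7, 7/4}) ∪ ({-9/19, 7⋅√5} × [5/92, 3/8])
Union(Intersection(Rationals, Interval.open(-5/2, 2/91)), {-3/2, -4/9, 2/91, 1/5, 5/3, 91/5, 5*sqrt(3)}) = Union({2/91, 1/5, 5/3, 91/5, 5*sqrt(3)}, Intersection(Interval.open(-5/2, 2/91), Rationals))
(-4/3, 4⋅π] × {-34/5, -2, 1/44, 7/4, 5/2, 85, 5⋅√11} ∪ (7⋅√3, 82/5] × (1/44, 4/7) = ((7⋅√3, 82/5] × (1/44, 4/7)) ∪ ((-4/3, 4⋅π] × {-34/5, -2, 1/44, 7/4, 5/2, 85, 5⋅√11})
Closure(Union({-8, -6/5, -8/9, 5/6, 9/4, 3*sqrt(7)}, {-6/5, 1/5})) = {-8, -6/5, -8/9, 1/5, 5/6, 9/4, 3*sqrt(7)}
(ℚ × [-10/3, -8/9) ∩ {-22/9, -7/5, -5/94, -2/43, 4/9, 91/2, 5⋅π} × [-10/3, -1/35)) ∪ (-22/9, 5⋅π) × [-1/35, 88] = ({-22/9, -7/5, -5/94, -2/43, 4/9, 91/2} × [-10/3, -8/9)) ∪ ((-22/9, 5⋅π) × [-1/35, 88])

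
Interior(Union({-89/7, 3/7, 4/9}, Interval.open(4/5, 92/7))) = Interval.open(4/5, 92/7)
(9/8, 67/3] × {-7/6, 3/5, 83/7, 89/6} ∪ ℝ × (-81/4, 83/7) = (ℝ × (-81/4, 83/7)) ∪ ((9/8, 67/3] × {-7/6, 3/5, 83/7, 89/6})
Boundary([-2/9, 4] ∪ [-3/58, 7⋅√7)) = {-2/9, 7⋅√7}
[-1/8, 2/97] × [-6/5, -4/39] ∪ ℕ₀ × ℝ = (ℕ₀ × ℝ) ∪ ([-1/8, 2/97] × [-6/5, -4/39])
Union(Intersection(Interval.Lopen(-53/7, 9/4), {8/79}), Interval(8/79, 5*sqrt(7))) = Interval(8/79, 5*sqrt(7))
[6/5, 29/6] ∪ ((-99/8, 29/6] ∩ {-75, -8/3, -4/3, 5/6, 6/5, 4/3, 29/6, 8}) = {-8/3, -4/3, 5/6} ∪ [6/5, 29/6]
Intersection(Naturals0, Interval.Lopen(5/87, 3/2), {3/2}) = EmptySet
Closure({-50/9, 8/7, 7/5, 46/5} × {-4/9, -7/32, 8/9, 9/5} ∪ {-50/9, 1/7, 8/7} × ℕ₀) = ({-50/9, 1/7, 8/7} × ℕ₀) ∪ ({-50/9, 8/7, 7/5, 46/5} × {-4/9, -7/32, 8/9, 9/5})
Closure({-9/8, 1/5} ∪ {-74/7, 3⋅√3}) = {-74/7, -9/8, 1/5, 3⋅√3}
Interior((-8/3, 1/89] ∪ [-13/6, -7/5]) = (-8/3, 1/89)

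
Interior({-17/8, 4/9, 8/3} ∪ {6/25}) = ∅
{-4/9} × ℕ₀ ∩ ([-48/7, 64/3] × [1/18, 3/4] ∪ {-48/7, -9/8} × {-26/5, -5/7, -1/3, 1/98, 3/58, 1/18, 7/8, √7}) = ∅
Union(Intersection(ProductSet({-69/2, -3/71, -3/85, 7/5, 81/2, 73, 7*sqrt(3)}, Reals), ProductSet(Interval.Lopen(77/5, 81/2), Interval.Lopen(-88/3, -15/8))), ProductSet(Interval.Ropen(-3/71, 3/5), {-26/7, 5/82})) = Union(ProductSet({81/2}, Interval.Lopen(-88/3, -15/8)), ProductSet(Interval.Ropen(-3/71, 3/5), {-26/7, 5/82}))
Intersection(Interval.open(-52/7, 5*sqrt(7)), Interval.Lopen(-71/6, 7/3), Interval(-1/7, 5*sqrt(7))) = Interval(-1/7, 7/3)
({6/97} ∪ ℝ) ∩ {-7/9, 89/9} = {-7/9, 89/9}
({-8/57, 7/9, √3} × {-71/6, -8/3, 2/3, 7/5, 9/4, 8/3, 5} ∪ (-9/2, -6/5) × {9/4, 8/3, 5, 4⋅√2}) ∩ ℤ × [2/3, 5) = {-4, -3, -2} × {9/4, 8/3}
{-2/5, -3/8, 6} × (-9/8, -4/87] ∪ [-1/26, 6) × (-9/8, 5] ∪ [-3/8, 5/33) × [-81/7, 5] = ({-2/5, -3/8, 6} × (-9/8, -4/87]) ∪ ([-3/8, 5/33) × [-81/7, 5]) ∪ ([-1/26, 6) × (-9/8, 5])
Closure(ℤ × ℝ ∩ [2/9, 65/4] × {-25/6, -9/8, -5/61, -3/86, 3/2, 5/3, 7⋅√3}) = {1, 2, …, 16} × {-25/6, -9/8, -5/61, -3/86, 3/2, 5/3, 7⋅√3}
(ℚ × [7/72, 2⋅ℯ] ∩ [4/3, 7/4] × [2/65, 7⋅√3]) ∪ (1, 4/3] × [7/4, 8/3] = ((1, 4/3] × [7/4, 8/3]) ∪ ((ℚ ∩ [4/3, 7/4]) × [7/72, 2⋅ℯ])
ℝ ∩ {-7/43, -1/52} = {-7/43, -1/52}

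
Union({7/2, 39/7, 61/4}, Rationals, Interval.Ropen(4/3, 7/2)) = Union(Interval(4/3, 7/2), Rationals)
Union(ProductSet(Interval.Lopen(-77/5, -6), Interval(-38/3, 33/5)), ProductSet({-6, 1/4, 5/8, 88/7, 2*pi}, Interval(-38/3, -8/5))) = Union(ProductSet({-6, 1/4, 5/8, 88/7, 2*pi}, Interval(-38/3, -8/5)), ProductSet(Interval.Lopen(-77/5, -6), Interval(-38/3, 33/5)))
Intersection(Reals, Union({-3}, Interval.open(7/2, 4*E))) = Union({-3}, Interval.open(7/2, 4*E))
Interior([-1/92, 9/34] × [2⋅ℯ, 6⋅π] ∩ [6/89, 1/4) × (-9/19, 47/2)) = (6/89, 1/4) × (2⋅ℯ, 6⋅π)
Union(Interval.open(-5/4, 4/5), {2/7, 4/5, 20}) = Union({20}, Interval.Lopen(-5/4, 4/5))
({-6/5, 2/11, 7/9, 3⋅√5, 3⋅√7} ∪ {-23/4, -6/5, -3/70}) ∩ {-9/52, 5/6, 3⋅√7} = {3⋅√7}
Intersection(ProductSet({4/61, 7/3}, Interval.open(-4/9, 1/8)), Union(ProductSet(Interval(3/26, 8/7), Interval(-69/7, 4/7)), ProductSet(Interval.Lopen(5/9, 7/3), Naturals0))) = ProductSet({7/3}, Range(0, 1, 1))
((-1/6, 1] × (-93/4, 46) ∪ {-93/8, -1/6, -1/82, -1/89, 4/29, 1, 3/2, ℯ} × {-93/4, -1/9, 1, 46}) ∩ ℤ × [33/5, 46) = {0, 1} × [33/5, 46)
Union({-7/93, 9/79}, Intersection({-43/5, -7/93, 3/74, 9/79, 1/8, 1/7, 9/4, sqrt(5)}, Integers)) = {-7/93, 9/79}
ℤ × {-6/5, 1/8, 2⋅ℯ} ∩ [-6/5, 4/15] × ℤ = ∅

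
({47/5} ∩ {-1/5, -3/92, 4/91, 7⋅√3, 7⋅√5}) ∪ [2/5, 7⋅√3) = [2/5, 7⋅√3)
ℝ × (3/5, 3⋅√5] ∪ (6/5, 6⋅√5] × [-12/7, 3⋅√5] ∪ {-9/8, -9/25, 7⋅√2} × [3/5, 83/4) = (ℝ × (3/5, 3⋅√5]) ∪ ({-9/8, -9/25, 7⋅√2} × [3/5, 83/4)) ∪ ((6/5, 6⋅√5] × [-12/7, 3⋅√5])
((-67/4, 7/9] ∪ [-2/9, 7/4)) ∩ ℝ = (-67/4, 7/4)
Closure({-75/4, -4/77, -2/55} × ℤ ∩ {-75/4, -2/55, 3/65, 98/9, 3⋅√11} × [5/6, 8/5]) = {-75/4, -2/55} × {1}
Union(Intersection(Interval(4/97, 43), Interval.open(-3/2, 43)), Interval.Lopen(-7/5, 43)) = Interval.Lopen(-7/5, 43)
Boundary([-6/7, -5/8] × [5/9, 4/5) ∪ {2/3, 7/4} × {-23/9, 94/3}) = ({2/3, 7/4} × {-23/9, 94/3}) ∪ ({-6/7, -5/8} × [5/9, 4/5]) ∪ ([-6/7, -5/8] × {5/9, 4/5})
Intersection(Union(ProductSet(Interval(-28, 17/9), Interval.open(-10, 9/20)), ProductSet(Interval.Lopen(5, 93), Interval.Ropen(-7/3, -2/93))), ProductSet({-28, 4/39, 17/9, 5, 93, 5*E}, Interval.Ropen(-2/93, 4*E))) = ProductSet({-28, 4/39, 17/9}, Interval.Ropen(-2/93, 9/20))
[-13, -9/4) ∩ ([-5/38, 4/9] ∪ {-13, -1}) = {-13}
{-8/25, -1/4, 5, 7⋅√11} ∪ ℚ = ℚ ∪ {7⋅√11}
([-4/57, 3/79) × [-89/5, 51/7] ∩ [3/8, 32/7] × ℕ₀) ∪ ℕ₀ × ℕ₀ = ℕ₀ × ℕ₀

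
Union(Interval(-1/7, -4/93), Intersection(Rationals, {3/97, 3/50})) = Union({3/97, 3/50}, Interval(-1/7, -4/93))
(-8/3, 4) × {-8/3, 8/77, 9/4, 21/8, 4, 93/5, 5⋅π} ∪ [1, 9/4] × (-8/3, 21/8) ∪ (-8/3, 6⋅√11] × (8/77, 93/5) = ([1, 9/4] × (-8/3, 21/8)) ∪ ((-8/3, 6⋅√11] × (8/77, 93/5)) ∪ ((-8/3, 4) × {-8/3, 8/77, 9/4, 21/8, 4, 93/5, 5⋅π})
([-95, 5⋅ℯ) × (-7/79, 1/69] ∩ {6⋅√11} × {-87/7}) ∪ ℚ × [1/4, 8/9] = ℚ × [1/4, 8/9]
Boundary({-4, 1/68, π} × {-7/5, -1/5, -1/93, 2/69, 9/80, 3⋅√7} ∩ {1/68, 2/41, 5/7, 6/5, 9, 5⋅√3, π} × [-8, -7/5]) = {1/68, π} × {-7/5}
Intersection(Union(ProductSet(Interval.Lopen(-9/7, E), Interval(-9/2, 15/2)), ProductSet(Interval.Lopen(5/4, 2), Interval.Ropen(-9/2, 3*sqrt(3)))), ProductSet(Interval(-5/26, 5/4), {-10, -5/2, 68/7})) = ProductSet(Interval(-5/26, 5/4), {-5/2})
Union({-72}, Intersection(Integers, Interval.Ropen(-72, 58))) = Range(-72, 58, 1)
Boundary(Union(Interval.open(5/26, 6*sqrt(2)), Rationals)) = Union(Interval(-oo, 5/26), Interval(6*sqrt(2), oo))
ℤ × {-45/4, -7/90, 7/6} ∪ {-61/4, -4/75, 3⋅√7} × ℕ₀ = (ℤ × {-45/4, -7/90, 7/6}) ∪ ({-61/4, -4/75, 3⋅√7} × ℕ₀)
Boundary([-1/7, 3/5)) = {-1/7, 3/5}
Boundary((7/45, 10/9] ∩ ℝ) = {7/45, 10/9}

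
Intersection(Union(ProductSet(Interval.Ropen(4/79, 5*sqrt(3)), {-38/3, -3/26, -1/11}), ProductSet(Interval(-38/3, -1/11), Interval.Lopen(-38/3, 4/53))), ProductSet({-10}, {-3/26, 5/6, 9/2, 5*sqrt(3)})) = ProductSet({-10}, {-3/26})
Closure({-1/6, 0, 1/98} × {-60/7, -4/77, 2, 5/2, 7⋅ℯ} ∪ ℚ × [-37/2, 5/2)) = (ℝ × [-37/2, 5/2]) ∪ ({-1/6, 0, 1/98} × {-60/7, -4/77, 2, 5/2, 7⋅ℯ})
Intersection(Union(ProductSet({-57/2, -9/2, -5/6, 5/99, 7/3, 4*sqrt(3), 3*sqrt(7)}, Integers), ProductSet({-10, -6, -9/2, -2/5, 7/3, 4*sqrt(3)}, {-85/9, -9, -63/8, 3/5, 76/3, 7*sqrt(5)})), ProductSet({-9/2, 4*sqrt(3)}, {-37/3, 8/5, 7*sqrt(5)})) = ProductSet({-9/2, 4*sqrt(3)}, {7*sqrt(5)})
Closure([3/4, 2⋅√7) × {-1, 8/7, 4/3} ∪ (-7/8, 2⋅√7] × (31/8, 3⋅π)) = ([3/4, 2⋅√7] × {-1, 8/7, 4/3}) ∪ ({-7/8, 2⋅√7} × [31/8, 3⋅π]) ∪ ([-7/8, 2⋅√7] × {31/8, 3⋅π}) ∪ ((-7/8, 2⋅√7] × (31/8, 3⋅π))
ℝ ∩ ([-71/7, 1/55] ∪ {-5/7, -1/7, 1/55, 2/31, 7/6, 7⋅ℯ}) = [-71/7, 1/55] ∪ {2/31, 7/6, 7⋅ℯ}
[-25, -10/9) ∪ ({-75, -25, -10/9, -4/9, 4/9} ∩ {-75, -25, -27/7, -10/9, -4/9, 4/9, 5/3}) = {-75, -4/9, 4/9} ∪ [-25, -10/9]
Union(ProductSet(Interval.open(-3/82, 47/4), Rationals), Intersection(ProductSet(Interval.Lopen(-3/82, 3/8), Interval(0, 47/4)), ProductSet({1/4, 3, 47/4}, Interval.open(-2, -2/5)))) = ProductSet(Interval.open(-3/82, 47/4), Rationals)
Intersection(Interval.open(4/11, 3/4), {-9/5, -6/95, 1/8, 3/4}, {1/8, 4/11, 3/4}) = EmptySet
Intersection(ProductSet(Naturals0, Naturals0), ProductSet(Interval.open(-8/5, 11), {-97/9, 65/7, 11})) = ProductSet(Range(0, 11, 1), {11})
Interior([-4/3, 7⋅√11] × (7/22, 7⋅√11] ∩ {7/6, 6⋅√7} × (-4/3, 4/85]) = ∅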